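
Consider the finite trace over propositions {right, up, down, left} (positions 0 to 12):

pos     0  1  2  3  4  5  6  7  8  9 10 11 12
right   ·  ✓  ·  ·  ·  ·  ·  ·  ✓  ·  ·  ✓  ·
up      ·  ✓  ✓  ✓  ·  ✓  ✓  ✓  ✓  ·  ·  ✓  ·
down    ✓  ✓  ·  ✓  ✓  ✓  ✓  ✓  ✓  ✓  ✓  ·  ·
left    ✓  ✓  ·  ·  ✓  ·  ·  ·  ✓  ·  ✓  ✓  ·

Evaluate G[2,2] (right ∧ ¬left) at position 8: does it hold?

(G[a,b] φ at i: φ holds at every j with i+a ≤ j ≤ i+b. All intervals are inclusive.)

Check (right ∧ ¬left) at every j in [10,10]:
  j=10: false
Fails at j=10 → formula fails.

False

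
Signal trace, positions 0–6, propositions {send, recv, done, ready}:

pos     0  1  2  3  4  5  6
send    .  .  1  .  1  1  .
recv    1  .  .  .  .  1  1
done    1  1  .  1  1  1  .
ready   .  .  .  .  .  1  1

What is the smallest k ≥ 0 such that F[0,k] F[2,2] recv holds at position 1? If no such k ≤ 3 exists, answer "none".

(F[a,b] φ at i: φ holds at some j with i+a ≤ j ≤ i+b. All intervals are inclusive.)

2

Scan j = 1,2,… for F[2,2] recv:
  j=1: fails
  j=2: fails
  j=3: holds
First hit at j=3, so smallest k = 3-1 = 2.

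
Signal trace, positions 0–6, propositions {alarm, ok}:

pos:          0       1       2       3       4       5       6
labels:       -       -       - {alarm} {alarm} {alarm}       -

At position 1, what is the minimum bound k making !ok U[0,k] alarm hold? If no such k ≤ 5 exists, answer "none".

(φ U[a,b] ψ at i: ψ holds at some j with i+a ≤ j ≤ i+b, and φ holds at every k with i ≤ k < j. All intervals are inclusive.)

Need earliest j ≥ 1 with alarm, and !ok at every k in [1,j-1].
  j=1: rhs fails.
  j=2: rhs fails.
  j=3: rhs holds; lhs holds on [1,2]. k = 2.

2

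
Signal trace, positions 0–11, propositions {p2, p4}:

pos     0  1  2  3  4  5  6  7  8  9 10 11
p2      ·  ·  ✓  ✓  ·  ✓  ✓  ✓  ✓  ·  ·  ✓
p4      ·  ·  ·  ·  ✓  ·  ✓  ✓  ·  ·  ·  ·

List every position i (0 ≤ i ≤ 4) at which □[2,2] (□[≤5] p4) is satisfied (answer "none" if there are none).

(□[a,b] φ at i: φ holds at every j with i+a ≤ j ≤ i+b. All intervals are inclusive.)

Evaluate at each i in [0,4]:
  i=0: ✗ (fails at j=2)
  i=1: ✗ (fails at j=3)
  i=2: ✗ (fails at j=4)
  i=3: ✗ (fails at j=5)
  i=4: ✗ (fails at j=6)

none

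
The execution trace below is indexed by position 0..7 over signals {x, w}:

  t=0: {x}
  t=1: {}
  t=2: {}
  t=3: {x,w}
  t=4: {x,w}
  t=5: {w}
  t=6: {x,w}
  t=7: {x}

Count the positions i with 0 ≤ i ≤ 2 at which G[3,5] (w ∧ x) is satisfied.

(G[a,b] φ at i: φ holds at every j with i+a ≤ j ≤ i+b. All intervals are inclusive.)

Evaluate at each i in [0,2]:
  i=0: ✗ (fails at j=5)
  i=1: ✗ (fails at j=5)
  i=2: ✗ (fails at j=5)
Positions where it holds: {} → 0.

0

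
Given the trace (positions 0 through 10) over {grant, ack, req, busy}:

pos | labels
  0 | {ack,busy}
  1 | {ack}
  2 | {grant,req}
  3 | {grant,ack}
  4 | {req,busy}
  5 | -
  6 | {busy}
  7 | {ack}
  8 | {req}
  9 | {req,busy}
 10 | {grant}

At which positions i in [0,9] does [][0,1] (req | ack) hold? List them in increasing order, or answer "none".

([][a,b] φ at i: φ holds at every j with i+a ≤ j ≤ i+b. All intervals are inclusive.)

0, 1, 2, 3, 7, 8

Evaluate at each i in [0,9]:
  i=0: ✓ (all of [0,1])
  i=1: ✓ (all of [1,2])
  i=2: ✓ (all of [2,3])
  i=3: ✓ (all of [3,4])
  i=4: ✗ (fails at j=5)
  i=5: ✗ (fails at j=5)
  i=6: ✗ (fails at j=6)
  i=7: ✓ (all of [7,8])
  i=8: ✓ (all of [8,9])
  i=9: ✗ (fails at j=10)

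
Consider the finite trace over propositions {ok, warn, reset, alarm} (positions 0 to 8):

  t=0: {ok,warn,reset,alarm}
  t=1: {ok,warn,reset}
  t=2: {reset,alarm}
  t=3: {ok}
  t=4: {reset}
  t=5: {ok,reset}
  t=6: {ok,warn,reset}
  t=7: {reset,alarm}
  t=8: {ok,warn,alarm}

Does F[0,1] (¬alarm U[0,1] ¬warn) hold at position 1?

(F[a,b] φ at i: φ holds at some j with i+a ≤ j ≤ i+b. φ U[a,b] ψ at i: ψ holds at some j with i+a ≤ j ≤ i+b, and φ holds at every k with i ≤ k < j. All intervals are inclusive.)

Check (¬alarm U[0,1] ¬warn) at each j in [1,2]:
  j=1: holds
  j=2: holds
Found at j=1 → formula holds.

Yes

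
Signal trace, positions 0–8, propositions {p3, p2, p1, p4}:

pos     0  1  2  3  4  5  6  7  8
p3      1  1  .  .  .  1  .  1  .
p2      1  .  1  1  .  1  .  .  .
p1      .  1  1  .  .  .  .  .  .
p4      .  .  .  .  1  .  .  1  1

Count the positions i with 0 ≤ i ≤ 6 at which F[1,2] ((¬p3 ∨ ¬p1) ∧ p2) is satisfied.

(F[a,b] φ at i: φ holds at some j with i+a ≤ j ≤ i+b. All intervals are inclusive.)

Evaluate at each i in [0,6]:
  i=0: ✓ (witness j=2)
  i=1: ✓ (witness j=2)
  i=2: ✓ (witness j=3)
  i=3: ✓ (witness j=5)
  i=4: ✓ (witness j=5)
  i=5: ✗ (none in [6,7])
  i=6: ✗ (none in [7,8])
Positions where it holds: {0, 1, 2, 3, 4} → 5.

5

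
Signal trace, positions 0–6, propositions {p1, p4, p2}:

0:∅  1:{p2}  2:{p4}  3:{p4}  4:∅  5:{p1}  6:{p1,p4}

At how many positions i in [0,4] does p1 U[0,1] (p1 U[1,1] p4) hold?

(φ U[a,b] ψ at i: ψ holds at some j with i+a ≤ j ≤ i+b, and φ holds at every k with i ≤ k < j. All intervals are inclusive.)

0

Evaluate at each i in [0,4]:
  i=0: ✗ (no rhs in [0,1])
  i=1: ✗ (no rhs in [1,2])
  i=2: ✗ (no rhs in [2,3])
  i=3: ✗ (no rhs in [3,4])
  i=4: ✗ (lhs fails at k=4 before rhs at j=5)
Positions where it holds: {} → 0.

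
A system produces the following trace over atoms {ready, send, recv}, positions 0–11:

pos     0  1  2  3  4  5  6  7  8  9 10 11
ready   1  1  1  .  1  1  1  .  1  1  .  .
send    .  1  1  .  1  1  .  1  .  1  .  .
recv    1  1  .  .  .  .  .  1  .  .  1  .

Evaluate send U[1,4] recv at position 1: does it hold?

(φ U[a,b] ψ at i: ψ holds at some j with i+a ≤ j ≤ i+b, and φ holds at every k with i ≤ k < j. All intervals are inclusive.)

No

Need some j in [2,5] with recv, and send at every k in [1,j-1].
  j=2: recv false.
  j=3: recv false.
  j=4: recv false.
  j=5: recv false.
No j in the window works → until fails.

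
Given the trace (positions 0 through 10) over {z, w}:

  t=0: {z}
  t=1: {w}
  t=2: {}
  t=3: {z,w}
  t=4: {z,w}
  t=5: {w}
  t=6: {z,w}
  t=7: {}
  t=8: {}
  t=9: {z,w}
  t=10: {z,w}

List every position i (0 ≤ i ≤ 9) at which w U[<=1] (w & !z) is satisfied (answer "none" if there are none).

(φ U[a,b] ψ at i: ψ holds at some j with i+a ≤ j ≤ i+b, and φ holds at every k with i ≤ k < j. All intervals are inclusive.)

Evaluate at each i in [0,9]:
  i=0: ✗ (lhs fails at k=0 before rhs at j=1)
  i=1: ✓ (rhs at j=1)
  i=2: ✗ (no rhs in [2,3])
  i=3: ✗ (no rhs in [3,4])
  i=4: ✓ (rhs at j=5; lhs holds on [4,4])
  i=5: ✓ (rhs at j=5)
  i=6: ✗ (no rhs in [6,7])
  i=7: ✗ (no rhs in [7,8])
  i=8: ✗ (no rhs in [8,9])
  i=9: ✗ (no rhs in [9,10])

1, 4, 5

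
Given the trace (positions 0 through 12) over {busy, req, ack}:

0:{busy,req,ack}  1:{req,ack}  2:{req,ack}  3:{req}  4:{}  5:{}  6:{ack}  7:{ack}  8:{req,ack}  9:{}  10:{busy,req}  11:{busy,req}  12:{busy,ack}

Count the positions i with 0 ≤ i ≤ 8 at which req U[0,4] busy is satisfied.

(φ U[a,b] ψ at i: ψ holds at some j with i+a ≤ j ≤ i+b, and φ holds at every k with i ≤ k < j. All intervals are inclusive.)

Evaluate at each i in [0,8]:
  i=0: ✓ (rhs at j=0)
  i=1: ✗ (no rhs in [1,5])
  i=2: ✗ (no rhs in [2,6])
  i=3: ✗ (no rhs in [3,7])
  i=4: ✗ (no rhs in [4,8])
  i=5: ✗ (no rhs in [5,9])
  i=6: ✗ (lhs fails at k=6 before rhs at j=10)
  i=7: ✗ (lhs fails at k=7 before rhs at j=10)
  i=8: ✗ (lhs fails at k=9 before rhs at j=10)
Positions where it holds: {0} → 1.

1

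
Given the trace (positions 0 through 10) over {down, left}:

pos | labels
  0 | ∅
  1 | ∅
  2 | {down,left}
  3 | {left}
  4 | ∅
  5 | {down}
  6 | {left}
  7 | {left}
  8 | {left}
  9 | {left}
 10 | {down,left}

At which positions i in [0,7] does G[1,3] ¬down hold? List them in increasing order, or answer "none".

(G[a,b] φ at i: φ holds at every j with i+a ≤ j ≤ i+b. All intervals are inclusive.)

Evaluate at each i in [0,7]:
  i=0: ✗ (fails at j=2)
  i=1: ✗ (fails at j=2)
  i=2: ✗ (fails at j=5)
  i=3: ✗ (fails at j=5)
  i=4: ✗ (fails at j=5)
  i=5: ✓ (all of [6,8])
  i=6: ✓ (all of [7,9])
  i=7: ✗ (fails at j=10)

5, 6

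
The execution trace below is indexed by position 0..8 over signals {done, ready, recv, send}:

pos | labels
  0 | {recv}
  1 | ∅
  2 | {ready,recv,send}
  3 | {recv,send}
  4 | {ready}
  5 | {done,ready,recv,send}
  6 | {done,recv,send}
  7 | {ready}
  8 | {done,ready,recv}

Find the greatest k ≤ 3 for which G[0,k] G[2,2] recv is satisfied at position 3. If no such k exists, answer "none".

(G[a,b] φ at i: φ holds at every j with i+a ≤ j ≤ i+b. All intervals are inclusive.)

G[2,2] recv must hold from j=3 onward; find where it first fails.
  j=3: holds
  j=4: holds
  j=5: fails
Holds on [3,4], so largest k = 1.

1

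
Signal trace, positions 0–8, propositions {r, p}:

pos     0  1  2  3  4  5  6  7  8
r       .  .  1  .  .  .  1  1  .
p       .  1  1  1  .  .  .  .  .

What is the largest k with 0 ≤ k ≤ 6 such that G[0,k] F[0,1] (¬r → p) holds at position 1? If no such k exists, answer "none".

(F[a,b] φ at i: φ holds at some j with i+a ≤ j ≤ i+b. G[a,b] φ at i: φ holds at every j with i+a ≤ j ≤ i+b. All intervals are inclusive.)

F[0,1] (¬r → p) must hold from j=1 onward; find where it first fails.
  j=1: holds
  j=2: holds
  j=3: holds
  j=4: fails
Holds on [1,3], so largest k = 2.

2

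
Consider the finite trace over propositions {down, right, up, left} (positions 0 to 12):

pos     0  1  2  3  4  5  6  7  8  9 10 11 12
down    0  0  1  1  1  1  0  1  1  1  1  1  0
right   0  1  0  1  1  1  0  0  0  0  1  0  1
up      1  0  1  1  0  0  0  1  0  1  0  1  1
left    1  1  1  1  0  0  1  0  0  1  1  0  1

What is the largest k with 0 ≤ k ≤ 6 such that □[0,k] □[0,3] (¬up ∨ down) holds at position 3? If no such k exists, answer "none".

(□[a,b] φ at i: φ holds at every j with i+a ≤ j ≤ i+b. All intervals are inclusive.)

□[0,3] (¬up ∨ down) must hold from j=3 onward; find where it first fails.
  j=3: holds
  j=4: holds
  j=5: holds
  j=6: holds
  j=7: holds
  j=8: holds
  j=9: fails
Holds on [3,8], so largest k = 5.

5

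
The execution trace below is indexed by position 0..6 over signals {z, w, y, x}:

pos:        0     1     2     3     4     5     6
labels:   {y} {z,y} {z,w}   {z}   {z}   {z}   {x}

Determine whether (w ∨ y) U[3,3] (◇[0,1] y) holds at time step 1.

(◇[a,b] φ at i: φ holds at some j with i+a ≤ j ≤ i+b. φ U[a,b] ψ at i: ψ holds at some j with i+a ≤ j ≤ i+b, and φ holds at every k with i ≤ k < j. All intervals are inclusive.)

Need some j in [4,4] with ◇[0,1] y, and (w ∨ y) at every k in [1,j-1].
  j=4: ◇[0,1] y — fails (none in [4,5]).
No j in the window works → until fails.

False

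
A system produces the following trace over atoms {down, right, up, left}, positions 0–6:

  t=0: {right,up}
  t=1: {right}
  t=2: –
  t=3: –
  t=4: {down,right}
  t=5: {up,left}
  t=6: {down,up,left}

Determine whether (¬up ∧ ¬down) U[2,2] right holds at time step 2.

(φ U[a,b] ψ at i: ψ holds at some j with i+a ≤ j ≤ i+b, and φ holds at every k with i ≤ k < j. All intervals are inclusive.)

Holds

Need some j in [4,4] with right, and (¬up ∧ ¬down) at every k in [2,j-1].
  j=4: right holds; (¬up ∧ ¬down) holds at every k in [2,3] → satisfied.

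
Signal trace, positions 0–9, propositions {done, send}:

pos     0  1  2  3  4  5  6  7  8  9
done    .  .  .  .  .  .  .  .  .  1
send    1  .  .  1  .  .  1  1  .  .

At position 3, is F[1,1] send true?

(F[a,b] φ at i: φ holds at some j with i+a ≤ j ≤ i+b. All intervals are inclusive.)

Check send at each j in [4,4]:
  j=4: false
No position in the window satisfies it → formula fails.

False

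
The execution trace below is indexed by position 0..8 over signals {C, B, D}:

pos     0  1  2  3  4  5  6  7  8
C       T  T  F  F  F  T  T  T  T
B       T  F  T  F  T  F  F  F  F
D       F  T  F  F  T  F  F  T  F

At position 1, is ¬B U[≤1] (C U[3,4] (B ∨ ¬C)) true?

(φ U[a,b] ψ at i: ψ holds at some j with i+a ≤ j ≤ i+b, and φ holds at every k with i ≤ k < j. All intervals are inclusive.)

Need some j in [1,2] with (C U[3,4] (B ∨ ¬C)), and ¬B at every k in [1,j-1].
  j=1: (C U[3,4] (B ∨ ¬C)) — fails.
  j=2: (C U[3,4] (B ∨ ¬C)) — fails.
No j in the window works → until fails.

False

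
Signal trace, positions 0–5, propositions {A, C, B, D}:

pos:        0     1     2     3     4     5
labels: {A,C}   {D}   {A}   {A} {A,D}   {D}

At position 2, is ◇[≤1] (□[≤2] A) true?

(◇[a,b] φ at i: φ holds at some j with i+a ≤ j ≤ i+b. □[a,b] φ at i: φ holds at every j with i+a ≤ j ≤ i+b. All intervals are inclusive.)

Check □[≤2] A at each j in [2,3]:
  j=2: holds on [2,4]
  j=3: fails at 5
Found at j=2 → formula holds.

Yes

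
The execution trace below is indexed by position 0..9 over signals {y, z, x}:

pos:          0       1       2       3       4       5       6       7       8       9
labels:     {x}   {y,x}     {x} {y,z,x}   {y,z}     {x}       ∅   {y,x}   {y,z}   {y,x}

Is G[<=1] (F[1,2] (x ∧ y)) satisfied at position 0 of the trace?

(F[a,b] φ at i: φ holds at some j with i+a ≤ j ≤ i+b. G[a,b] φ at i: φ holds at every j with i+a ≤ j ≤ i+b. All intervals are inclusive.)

True

Check F[1,2] (x ∧ y) at every j in [0,1]:
  j=0: holds (witness at 1)
  j=1: holds (witness at 3)
All positions satisfy it → formula holds.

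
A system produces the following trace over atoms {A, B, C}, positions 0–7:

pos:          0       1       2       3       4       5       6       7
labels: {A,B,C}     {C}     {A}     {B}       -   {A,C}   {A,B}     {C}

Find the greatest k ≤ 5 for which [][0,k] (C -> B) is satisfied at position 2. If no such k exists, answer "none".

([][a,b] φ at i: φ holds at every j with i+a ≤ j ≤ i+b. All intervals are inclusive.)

(C -> B) must hold from j=2 onward; find where it first fails.
  j=2: holds
  j=3: holds
  j=4: holds
  j=5: fails
Holds on [2,4], so largest k = 2.

2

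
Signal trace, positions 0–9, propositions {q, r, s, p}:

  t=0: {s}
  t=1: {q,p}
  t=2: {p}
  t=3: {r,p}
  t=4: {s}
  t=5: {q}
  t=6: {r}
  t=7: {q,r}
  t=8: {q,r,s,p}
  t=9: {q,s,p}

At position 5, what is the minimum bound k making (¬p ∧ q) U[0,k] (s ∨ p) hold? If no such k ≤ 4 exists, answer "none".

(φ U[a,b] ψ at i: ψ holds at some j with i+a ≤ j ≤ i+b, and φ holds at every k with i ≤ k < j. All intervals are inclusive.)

none

Need earliest j ≥ 5 with (s ∨ p), and (¬p ∧ q) at every k in [5,j-1].
  j=5: rhs fails.
  j=6: rhs fails.
  j=7: rhs fails.
  j=8: rhs holds but lhs fails at k=6.
  j=9: rhs holds but lhs fails at k=6.
No witness within the range → none.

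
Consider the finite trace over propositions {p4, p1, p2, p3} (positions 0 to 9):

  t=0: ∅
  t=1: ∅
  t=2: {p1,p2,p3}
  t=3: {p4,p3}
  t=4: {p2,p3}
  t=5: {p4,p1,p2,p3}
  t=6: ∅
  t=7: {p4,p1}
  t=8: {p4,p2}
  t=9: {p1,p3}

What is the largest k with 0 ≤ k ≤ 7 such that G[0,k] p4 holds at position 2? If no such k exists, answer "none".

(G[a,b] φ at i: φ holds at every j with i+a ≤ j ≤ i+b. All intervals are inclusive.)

none

p4 must hold from j=2 onward; find where it first fails.
  j=2: fails → no k works.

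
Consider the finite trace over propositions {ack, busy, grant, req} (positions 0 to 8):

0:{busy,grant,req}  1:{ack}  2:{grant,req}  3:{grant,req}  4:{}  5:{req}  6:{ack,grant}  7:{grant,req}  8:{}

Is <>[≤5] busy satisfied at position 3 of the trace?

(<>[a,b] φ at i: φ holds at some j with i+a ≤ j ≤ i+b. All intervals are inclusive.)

No

Check busy at each j in [3,8]:
  j=3: false
  j=4: false
  j=5: false
  j=6: false
  j=7: false
  j=8: false
No position in the window satisfies it → formula fails.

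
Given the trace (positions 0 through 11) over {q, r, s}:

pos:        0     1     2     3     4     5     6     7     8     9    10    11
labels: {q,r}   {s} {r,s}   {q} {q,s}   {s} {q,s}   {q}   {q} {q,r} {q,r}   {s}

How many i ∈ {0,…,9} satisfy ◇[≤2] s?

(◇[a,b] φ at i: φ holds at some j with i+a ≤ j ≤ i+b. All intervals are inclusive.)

Evaluate at each i in [0,9]:
  i=0: ✓ (witness j=1)
  i=1: ✓ (witness j=1)
  i=2: ✓ (witness j=2)
  i=3: ✓ (witness j=4)
  i=4: ✓ (witness j=4)
  i=5: ✓ (witness j=5)
  i=6: ✓ (witness j=6)
  i=7: ✗ (none in [7,9])
  i=8: ✗ (none in [8,10])
  i=9: ✓ (witness j=11)
Positions where it holds: {0, 1, 2, 3, 4, 5, 6, 9} → 8.

8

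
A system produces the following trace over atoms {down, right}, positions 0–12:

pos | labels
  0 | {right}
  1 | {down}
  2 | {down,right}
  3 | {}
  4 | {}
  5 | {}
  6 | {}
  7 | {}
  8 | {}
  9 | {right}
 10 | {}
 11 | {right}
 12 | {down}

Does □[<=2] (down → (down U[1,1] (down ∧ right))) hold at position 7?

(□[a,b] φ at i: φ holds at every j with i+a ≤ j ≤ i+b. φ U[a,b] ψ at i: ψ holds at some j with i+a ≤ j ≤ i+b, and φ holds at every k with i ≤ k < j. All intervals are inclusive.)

True

Check (down → (down U[1,1] (down ∧ right))) at every j in [7,9]:
  j=7: antecedent false → ✓
  j=8: antecedent false → ✓
  j=9: antecedent false → ✓
All positions satisfy it → formula holds.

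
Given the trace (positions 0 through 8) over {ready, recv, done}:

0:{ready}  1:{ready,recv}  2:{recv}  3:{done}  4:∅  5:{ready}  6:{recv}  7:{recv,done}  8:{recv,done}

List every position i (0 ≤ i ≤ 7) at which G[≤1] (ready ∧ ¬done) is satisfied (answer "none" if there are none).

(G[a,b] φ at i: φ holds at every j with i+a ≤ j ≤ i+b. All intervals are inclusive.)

Evaluate at each i in [0,7]:
  i=0: ✓ (all of [0,1])
  i=1: ✗ (fails at j=2)
  i=2: ✗ (fails at j=2)
  i=3: ✗ (fails at j=3)
  i=4: ✗ (fails at j=4)
  i=5: ✗ (fails at j=6)
  i=6: ✗ (fails at j=6)
  i=7: ✗ (fails at j=7)

0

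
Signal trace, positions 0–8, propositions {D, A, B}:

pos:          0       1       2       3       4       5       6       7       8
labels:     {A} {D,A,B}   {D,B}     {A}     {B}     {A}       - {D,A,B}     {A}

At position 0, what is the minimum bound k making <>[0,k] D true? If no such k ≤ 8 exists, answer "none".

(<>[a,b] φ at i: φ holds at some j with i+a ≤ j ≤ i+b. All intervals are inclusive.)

1

Scan j = 0,1,… for D:
  j=0: fails
  j=1: holds
First hit at j=1, so smallest k = 1-0 = 1.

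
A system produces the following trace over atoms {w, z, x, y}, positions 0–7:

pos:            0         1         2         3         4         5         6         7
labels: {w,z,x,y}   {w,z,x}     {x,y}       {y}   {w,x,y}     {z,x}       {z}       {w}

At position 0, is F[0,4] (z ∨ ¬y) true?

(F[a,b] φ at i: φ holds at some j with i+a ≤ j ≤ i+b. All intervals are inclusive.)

Check (z ∨ ¬y) at each j in [0,4]:
  j=0: true
  j=1: true
  j=2: false
  j=3: false
  j=4: false
Found at j=0 → formula holds.

True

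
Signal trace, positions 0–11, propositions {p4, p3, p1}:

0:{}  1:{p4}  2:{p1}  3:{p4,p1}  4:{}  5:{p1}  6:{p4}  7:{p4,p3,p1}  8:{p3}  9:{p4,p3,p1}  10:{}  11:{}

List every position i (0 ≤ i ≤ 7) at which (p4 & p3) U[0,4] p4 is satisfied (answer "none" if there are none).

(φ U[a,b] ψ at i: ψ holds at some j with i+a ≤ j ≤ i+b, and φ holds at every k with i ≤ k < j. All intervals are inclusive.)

1, 3, 6, 7

Evaluate at each i in [0,7]:
  i=0: ✗ (lhs fails at k=0 before rhs at j=1)
  i=1: ✓ (rhs at j=1)
  i=2: ✗ (lhs fails at k=2 before rhs at j=3)
  i=3: ✓ (rhs at j=3)
  i=4: ✗ (lhs fails at k=4 before rhs at j=6)
  i=5: ✗ (lhs fails at k=5 before rhs at j=6)
  i=6: ✓ (rhs at j=6)
  i=7: ✓ (rhs at j=7)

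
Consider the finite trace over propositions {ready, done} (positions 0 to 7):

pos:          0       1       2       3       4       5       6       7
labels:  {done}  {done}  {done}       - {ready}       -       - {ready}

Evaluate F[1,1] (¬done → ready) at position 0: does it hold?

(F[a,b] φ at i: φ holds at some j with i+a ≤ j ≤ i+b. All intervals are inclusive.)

True

Check (¬done → ready) at each j in [1,1]:
  j=1: true
Found at j=1 → formula holds.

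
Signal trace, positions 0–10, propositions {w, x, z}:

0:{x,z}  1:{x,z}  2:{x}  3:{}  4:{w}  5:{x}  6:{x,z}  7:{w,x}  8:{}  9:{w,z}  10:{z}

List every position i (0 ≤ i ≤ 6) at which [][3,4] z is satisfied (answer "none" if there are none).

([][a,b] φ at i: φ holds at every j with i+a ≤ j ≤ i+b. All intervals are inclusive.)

6

Evaluate at each i in [0,6]:
  i=0: ✗ (fails at j=3)
  i=1: ✗ (fails at j=4)
  i=2: ✗ (fails at j=5)
  i=3: ✗ (fails at j=7)
  i=4: ✗ (fails at j=7)
  i=5: ✗ (fails at j=8)
  i=6: ✓ (all of [9,10])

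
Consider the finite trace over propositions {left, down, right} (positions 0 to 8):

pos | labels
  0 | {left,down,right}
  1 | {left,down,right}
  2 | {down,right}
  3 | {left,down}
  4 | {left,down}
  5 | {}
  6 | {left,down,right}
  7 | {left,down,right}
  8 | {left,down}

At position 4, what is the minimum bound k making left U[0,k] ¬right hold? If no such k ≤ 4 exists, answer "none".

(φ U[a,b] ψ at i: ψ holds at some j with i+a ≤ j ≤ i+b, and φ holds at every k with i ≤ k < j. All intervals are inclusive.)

Need earliest j ≥ 4 with ¬right, and left at every k in [4,j-1].
  j=4: rhs holds (empty prefix). k = 0.

0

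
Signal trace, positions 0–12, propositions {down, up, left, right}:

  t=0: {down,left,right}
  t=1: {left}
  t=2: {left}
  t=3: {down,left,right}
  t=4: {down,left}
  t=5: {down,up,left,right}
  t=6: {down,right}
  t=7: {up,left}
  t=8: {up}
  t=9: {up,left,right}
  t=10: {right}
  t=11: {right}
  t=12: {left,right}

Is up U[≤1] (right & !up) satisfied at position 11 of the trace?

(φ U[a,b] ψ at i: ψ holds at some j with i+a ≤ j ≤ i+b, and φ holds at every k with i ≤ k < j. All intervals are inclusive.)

Need some j in [11,12] with (right & !up), and up at every k in [11,j-1].
  j=11: (right & !up) holds; no prefix to check → satisfied.

True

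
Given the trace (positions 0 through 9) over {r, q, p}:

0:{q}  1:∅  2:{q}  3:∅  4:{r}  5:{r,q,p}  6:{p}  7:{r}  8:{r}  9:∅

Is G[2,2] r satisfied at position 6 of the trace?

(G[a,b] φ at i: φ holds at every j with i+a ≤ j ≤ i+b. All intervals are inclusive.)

Holds

Check r at every j in [8,8]:
  j=8: true
All positions satisfy it → formula holds.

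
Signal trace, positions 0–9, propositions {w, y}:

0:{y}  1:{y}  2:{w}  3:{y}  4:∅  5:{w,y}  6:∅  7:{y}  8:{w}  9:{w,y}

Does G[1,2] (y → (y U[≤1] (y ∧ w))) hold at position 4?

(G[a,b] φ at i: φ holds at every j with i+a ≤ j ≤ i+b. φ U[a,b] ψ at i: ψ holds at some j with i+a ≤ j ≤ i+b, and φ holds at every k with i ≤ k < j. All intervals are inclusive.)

Check (y → (y U[≤1] (y ∧ w))) at every j in [5,6]:
  j=5: antecedent true; consequent holds → ✓
  j=6: antecedent false → ✓
All positions satisfy it → formula holds.

True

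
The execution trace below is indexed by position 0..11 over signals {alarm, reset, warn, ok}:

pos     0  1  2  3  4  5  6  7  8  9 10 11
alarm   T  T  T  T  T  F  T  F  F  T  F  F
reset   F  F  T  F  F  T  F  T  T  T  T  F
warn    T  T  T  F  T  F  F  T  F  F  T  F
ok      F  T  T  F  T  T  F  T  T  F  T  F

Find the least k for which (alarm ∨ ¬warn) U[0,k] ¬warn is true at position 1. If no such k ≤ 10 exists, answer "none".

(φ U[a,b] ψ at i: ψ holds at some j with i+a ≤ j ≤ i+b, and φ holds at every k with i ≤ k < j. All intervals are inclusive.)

Need earliest j ≥ 1 with ¬warn, and (alarm ∨ ¬warn) at every k in [1,j-1].
  j=1: rhs fails.
  j=2: rhs fails.
  j=3: rhs holds; lhs holds on [1,2]. k = 2.

2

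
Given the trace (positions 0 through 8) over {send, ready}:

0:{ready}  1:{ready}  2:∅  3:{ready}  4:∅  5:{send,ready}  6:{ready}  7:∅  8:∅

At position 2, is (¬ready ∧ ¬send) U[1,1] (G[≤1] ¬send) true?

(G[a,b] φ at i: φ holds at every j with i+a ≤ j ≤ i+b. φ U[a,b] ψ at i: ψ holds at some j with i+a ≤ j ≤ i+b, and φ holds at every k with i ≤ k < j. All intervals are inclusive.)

Need some j in [3,3] with G[≤1] ¬send, and (¬ready ∧ ¬send) at every k in [2,j-1].
  j=3: G[≤1] ¬send holds; (¬ready ∧ ¬send) holds at every k in [2,2] → satisfied.

True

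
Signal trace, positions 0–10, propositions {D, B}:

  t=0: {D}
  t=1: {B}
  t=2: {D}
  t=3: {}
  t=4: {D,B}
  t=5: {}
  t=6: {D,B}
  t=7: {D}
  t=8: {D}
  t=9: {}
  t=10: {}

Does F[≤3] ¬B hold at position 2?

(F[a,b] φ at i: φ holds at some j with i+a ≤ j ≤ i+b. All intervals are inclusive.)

Holds

Check ¬B at each j in [2,5]:
  j=2: true
  j=3: true
  j=4: false
  j=5: true
Found at j=2 → formula holds.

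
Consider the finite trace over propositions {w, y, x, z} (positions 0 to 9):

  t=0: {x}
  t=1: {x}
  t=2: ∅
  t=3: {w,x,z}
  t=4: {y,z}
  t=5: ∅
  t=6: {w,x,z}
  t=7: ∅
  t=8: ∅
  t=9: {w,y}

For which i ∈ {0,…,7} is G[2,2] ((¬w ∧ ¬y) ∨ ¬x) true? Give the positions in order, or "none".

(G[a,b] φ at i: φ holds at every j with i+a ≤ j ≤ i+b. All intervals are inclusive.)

0, 2, 3, 5, 6, 7

Evaluate at each i in [0,7]:
  i=0: ✓ (all of [2,2])
  i=1: ✗ (fails at j=3)
  i=2: ✓ (all of [4,4])
  i=3: ✓ (all of [5,5])
  i=4: ✗ (fails at j=6)
  i=5: ✓ (all of [7,7])
  i=6: ✓ (all of [8,8])
  i=7: ✓ (all of [9,9])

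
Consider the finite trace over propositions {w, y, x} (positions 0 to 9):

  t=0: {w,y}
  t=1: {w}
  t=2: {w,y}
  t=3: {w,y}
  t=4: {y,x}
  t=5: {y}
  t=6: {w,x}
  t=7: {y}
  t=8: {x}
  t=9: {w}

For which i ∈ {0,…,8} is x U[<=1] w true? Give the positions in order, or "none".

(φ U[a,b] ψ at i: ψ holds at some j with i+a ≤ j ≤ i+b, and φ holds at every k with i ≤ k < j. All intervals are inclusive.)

Evaluate at each i in [0,8]:
  i=0: ✓ (rhs at j=0)
  i=1: ✓ (rhs at j=1)
  i=2: ✓ (rhs at j=2)
  i=3: ✓ (rhs at j=3)
  i=4: ✗ (no rhs in [4,5])
  i=5: ✗ (lhs fails at k=5 before rhs at j=6)
  i=6: ✓ (rhs at j=6)
  i=7: ✗ (no rhs in [7,8])
  i=8: ✓ (rhs at j=9; lhs holds on [8,8])

0, 1, 2, 3, 6, 8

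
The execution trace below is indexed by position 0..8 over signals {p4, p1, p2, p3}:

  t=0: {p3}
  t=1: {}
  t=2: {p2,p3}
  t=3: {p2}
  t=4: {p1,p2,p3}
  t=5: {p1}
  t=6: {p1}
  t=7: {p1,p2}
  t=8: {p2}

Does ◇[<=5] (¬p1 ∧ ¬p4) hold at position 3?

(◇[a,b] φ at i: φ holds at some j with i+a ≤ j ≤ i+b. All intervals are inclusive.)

Check (¬p1 ∧ ¬p4) at each j in [3,8]:
  j=3: true
  j=4: false
  j=5: false
  j=6: false
  j=7: false
  j=8: true
Found at j=3 → formula holds.

True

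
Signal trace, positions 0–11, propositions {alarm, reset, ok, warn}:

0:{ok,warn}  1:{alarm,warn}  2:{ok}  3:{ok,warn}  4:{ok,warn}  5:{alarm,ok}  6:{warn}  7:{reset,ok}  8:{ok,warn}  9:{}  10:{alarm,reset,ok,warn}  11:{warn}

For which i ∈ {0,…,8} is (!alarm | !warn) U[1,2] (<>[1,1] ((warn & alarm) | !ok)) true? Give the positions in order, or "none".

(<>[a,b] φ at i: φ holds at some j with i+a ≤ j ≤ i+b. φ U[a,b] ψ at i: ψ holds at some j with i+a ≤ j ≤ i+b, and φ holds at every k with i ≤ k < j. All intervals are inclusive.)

Evaluate at each i in [0,8]:
  i=0: ✗ (no rhs in [1,2])
  i=1: ✗ (no rhs in [2,3])
  i=2: ✗ (no rhs in [3,4])
  i=3: ✓ (rhs at j=5; lhs holds on [3,4])
  i=4: ✓ (rhs at j=5; lhs holds on [4,4])
  i=5: ✗ (no rhs in [6,7])
  i=6: ✓ (rhs at j=8; lhs holds on [6,7])
  i=7: ✓ (rhs at j=8; lhs holds on [7,7])
  i=8: ✓ (rhs at j=9; lhs holds on [8,8])

3, 4, 6, 7, 8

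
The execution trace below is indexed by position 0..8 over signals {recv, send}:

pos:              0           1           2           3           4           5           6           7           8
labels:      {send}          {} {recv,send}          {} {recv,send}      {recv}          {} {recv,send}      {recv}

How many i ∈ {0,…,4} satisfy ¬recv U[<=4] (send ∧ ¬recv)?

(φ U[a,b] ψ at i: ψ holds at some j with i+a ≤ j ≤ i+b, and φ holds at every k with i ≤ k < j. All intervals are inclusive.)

1

Evaluate at each i in [0,4]:
  i=0: ✓ (rhs at j=0)
  i=1: ✗ (no rhs in [1,5])
  i=2: ✗ (no rhs in [2,6])
  i=3: ✗ (no rhs in [3,7])
  i=4: ✗ (no rhs in [4,8])
Positions where it holds: {0} → 1.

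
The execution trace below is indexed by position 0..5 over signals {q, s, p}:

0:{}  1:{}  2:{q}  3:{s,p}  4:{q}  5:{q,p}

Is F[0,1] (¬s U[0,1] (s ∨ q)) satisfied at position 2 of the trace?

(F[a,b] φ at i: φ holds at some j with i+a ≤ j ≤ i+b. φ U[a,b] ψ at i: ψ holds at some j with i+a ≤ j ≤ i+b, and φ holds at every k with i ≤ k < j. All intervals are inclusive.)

Holds

Check (¬s U[0,1] (s ∨ q)) at each j in [2,3]:
  j=2: holds
  j=3: holds
Found at j=2 → formula holds.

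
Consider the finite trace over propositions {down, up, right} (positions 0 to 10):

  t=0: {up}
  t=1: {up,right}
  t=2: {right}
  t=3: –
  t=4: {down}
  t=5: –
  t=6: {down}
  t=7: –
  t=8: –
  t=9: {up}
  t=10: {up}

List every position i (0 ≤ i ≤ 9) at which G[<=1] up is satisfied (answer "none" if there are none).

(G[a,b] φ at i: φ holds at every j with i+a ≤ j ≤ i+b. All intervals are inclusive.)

Evaluate at each i in [0,9]:
  i=0: ✓ (all of [0,1])
  i=1: ✗ (fails at j=2)
  i=2: ✗ (fails at j=2)
  i=3: ✗ (fails at j=3)
  i=4: ✗ (fails at j=4)
  i=5: ✗ (fails at j=5)
  i=6: ✗ (fails at j=6)
  i=7: ✗ (fails at j=7)
  i=8: ✗ (fails at j=8)
  i=9: ✓ (all of [9,10])

0, 9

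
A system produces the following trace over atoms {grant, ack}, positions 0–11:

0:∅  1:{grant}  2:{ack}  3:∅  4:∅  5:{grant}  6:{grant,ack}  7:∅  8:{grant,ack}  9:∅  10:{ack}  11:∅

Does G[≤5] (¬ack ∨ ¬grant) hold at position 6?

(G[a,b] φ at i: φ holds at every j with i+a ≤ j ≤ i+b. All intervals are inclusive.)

False

Check (¬ack ∨ ¬grant) at every j in [6,11]:
  j=6: false
  j=7: true
  j=8: false
  j=9: true
  j=10: true
  j=11: true
Fails at j=6 → formula fails.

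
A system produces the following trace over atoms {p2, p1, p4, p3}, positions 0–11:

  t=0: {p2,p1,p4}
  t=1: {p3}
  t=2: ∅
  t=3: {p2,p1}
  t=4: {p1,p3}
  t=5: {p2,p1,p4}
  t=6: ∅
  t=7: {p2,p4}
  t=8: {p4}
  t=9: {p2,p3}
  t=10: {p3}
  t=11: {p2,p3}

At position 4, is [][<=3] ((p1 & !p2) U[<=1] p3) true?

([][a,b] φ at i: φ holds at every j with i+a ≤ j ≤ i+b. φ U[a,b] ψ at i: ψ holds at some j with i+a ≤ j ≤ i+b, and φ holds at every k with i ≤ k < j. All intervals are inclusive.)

Check ((p1 & !p2) U[<=1] p3) at every j in [4,7]:
  j=4: holds
  j=5: fails
  j=6: fails
  j=7: fails
Fails at j=5 → formula fails.

No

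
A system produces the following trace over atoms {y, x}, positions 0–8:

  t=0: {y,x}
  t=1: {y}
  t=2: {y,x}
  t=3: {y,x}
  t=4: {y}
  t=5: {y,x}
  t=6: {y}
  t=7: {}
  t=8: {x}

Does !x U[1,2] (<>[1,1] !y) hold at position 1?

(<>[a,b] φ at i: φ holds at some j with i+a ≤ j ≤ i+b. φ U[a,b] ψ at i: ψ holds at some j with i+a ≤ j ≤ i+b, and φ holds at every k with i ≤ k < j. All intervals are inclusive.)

Need some j in [2,3] with <>[1,1] !y, and !x at every k in [1,j-1].
  j=2: <>[1,1] !y — fails (none in [3,3]).
  j=3: <>[1,1] !y — fails (none in [4,4]).
No j in the window works → until fails.

False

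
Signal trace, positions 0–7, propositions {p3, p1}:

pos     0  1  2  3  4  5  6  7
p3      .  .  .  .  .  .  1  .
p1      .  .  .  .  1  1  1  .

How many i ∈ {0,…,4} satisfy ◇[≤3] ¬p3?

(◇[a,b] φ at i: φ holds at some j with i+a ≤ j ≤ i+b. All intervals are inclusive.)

Evaluate at each i in [0,4]:
  i=0: ✓ (witness j=0)
  i=1: ✓ (witness j=1)
  i=2: ✓ (witness j=2)
  i=3: ✓ (witness j=3)
  i=4: ✓ (witness j=4)
Positions where it holds: {0, 1, 2, 3, 4} → 5.

5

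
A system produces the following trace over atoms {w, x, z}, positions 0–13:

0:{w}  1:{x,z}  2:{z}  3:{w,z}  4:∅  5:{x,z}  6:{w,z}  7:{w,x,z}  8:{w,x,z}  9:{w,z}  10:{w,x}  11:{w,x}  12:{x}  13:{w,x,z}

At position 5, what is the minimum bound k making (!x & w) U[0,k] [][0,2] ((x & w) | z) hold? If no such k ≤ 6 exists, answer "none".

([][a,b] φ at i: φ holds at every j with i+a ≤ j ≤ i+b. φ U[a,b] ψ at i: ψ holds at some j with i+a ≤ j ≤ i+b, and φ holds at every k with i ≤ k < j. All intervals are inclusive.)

Need earliest j ≥ 5 with [][0,2] ((x & w) | z), and (!x & w) at every k in [5,j-1].
  j=5: rhs holds (empty prefix). k = 0.

0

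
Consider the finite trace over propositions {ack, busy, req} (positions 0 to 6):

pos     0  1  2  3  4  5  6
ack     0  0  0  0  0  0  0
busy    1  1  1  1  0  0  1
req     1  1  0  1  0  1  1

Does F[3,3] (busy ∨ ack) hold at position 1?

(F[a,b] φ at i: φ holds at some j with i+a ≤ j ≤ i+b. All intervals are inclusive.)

Check (busy ∨ ack) at each j in [4,4]:
  j=4: false
No position in the window satisfies it → formula fails.

False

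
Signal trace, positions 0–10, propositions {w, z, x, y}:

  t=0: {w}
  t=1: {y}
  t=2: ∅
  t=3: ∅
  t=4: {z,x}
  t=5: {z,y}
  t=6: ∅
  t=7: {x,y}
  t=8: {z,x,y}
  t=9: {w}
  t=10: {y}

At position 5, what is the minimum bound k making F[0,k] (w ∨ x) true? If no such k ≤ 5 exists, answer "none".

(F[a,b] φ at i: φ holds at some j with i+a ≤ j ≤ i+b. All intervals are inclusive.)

Scan j = 5,6,… for (w ∨ x):
  j=5: fails
  j=6: fails
  j=7: holds
First hit at j=7, so smallest k = 7-5 = 2.

2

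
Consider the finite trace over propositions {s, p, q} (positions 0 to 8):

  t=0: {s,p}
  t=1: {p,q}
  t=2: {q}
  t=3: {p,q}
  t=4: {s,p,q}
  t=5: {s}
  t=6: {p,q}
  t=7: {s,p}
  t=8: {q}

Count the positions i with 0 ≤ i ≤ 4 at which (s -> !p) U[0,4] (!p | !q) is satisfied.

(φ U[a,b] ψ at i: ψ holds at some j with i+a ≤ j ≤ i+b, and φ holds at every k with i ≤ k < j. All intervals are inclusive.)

Evaluate at each i in [0,4]:
  i=0: ✓ (rhs at j=0)
  i=1: ✓ (rhs at j=2; lhs holds on [1,1])
  i=2: ✓ (rhs at j=2)
  i=3: ✗ (lhs fails at k=4 before rhs at j=5)
  i=4: ✗ (lhs fails at k=4 before rhs at j=5)
Positions where it holds: {0, 1, 2} → 3.

3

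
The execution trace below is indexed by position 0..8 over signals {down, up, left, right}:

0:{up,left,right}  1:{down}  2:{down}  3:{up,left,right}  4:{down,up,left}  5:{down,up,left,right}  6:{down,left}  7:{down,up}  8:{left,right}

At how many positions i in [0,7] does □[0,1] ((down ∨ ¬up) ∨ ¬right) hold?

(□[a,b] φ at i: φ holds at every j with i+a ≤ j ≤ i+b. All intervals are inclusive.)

5

Evaluate at each i in [0,7]:
  i=0: ✗ (fails at j=0)
  i=1: ✓ (all of [1,2])
  i=2: ✗ (fails at j=3)
  i=3: ✗ (fails at j=3)
  i=4: ✓ (all of [4,5])
  i=5: ✓ (all of [5,6])
  i=6: ✓ (all of [6,7])
  i=7: ✓ (all of [7,8])
Positions where it holds: {1, 4, 5, 6, 7} → 5.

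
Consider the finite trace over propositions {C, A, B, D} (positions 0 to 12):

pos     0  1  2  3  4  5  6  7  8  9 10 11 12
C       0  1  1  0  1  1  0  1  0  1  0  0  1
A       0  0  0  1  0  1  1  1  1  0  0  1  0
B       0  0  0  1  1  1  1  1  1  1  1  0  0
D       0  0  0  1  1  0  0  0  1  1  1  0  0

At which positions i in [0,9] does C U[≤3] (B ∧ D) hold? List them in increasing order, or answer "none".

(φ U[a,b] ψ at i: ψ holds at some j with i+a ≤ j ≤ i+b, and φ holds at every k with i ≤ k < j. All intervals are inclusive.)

Evaluate at each i in [0,9]:
  i=0: ✗ (lhs fails at k=0 before rhs at j=3)
  i=1: ✓ (rhs at j=3; lhs holds on [1,2])
  i=2: ✓ (rhs at j=3; lhs holds on [2,2])
  i=3: ✓ (rhs at j=3)
  i=4: ✓ (rhs at j=4)
  i=5: ✗ (lhs fails at k=6 before rhs at j=8)
  i=6: ✗ (lhs fails at k=6 before rhs at j=8)
  i=7: ✓ (rhs at j=8; lhs holds on [7,7])
  i=8: ✓ (rhs at j=8)
  i=9: ✓ (rhs at j=9)

1, 2, 3, 4, 7, 8, 9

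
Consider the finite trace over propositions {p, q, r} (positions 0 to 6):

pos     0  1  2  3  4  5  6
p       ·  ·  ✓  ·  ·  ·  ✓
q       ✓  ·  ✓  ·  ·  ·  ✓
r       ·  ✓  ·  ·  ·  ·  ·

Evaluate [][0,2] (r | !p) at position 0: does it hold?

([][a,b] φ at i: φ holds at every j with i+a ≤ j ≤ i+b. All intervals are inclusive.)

Check (r | !p) at every j in [0,2]:
  j=0: true
  j=1: true
  j=2: false
Fails at j=2 → formula fails.

No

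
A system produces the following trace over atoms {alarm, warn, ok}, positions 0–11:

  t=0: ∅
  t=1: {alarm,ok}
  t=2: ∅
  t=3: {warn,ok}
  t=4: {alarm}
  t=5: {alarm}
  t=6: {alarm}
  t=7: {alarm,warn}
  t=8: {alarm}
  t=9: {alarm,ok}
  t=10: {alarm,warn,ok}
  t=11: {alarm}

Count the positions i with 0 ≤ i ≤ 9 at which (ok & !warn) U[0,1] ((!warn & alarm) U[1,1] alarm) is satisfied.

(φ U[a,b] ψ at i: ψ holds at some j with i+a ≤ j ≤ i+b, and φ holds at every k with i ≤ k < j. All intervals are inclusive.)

5

Evaluate at each i in [0,9]:
  i=0: ✗ (no rhs in [0,1])
  i=1: ✗ (no rhs in [1,2])
  i=2: ✗ (no rhs in [2,3])
  i=3: ✗ (lhs fails at k=3 before rhs at j=4)
  i=4: ✓ (rhs at j=4)
  i=5: ✓ (rhs at j=5)
  i=6: ✓ (rhs at j=6)
  i=7: ✗ (lhs fails at k=7 before rhs at j=8)
  i=8: ✓ (rhs at j=8)
  i=9: ✓ (rhs at j=9)
Positions where it holds: {4, 5, 6, 8, 9} → 5.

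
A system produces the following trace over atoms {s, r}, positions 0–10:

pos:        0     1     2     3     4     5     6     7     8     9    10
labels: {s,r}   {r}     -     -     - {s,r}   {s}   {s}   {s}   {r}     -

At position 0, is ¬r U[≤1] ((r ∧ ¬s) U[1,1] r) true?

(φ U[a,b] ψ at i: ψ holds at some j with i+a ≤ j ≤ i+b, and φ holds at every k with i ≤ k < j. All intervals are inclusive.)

Need some j in [0,1] with ((r ∧ ¬s) U[1,1] r), and ¬r at every k in [0,j-1].
  j=0: ((r ∧ ¬s) U[1,1] r) — fails.
  j=1: ((r ∧ ¬s) U[1,1] r) — fails.
No j in the window works → until fails.

No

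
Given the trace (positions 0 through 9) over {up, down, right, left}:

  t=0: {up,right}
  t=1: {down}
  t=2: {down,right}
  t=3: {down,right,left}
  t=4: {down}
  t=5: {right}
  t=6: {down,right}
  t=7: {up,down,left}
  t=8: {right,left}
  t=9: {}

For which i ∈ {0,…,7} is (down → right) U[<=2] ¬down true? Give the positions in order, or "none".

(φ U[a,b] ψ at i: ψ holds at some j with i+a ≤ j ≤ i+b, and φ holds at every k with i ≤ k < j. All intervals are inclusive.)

Evaluate at each i in [0,7]:
  i=0: ✓ (rhs at j=0)
  i=1: ✗ (no rhs in [1,3])
  i=2: ✗ (no rhs in [2,4])
  i=3: ✗ (lhs fails at k=4 before rhs at j=5)
  i=4: ✗ (lhs fails at k=4 before rhs at j=5)
  i=5: ✓ (rhs at j=5)
  i=6: ✗ (lhs fails at k=7 before rhs at j=8)
  i=7: ✗ (lhs fails at k=7 before rhs at j=8)

0, 5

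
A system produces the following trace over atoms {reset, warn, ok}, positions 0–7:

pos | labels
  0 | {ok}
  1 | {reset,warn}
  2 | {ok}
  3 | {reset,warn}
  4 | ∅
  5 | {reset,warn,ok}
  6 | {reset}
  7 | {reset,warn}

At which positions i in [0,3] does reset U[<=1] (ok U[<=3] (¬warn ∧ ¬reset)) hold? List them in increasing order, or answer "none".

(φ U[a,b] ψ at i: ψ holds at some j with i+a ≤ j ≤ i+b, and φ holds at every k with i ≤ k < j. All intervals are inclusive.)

Evaluate at each i in [0,3]:
  i=0: ✓ (rhs at j=0)
  i=1: ✓ (rhs at j=2; lhs holds on [1,1])
  i=2: ✓ (rhs at j=2)
  i=3: ✓ (rhs at j=4; lhs holds on [3,3])

0, 1, 2, 3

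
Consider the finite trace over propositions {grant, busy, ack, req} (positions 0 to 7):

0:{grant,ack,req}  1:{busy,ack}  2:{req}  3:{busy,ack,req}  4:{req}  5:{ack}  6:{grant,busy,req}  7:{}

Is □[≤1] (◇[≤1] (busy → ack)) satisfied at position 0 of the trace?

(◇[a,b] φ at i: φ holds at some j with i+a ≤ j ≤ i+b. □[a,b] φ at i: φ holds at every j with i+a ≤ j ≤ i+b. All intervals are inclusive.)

True

Check ◇[≤1] (busy → ack) at every j in [0,1]:
  j=0: holds (witness at 0)
  j=1: holds (witness at 1)
All positions satisfy it → formula holds.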